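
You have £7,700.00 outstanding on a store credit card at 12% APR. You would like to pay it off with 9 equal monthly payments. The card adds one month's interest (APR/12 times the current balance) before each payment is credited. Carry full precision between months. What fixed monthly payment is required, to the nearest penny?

£898.90

Monthly rate r = 12%/12 = 1% = 0.01.
Level-payment amortization: P = B₀·r / (1 − (1+r)^(−n)) = 7700.00·0.01 / (1 − 1.01^(−9)).
Denominator 1 − (1+r)^(−9) = 0.0856601758.
P = 77 / 0.0856601758 ≈ 898.90.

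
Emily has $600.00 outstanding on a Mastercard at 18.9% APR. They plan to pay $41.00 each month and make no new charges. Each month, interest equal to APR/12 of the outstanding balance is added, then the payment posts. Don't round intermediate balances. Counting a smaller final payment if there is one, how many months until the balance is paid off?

Monthly rate r = 18.9%/12 = 1.575% = 0.01575.
Recurrence: B ← B·(1+r) − $41.00.
Month 1: interest $9.45; balance after payment $568.45.
Month 2: interest $8.95; balance after payment $536.40.
Closed form: n = −ln(1 − rB₀/P)/ln(1+r) = −ln(0.76951)/ln(1.01575) ≈ 16.765, so the balance reaches zero during payment 17.

17 payments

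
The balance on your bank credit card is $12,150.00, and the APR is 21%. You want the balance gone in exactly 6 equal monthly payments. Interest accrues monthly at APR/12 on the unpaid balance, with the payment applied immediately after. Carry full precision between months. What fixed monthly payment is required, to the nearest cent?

$2,150.82

Monthly rate r = 21%/12 = 1.75% = 0.0175.
Level-payment amortization: P = B₀·r / (1 − (1+r)^(−n)) = 12150.00·0.0175 / (1 − 1.0175^(−6)).
Denominator 1 − (1+r)^(−6) = 0.0988574583.
P = 212.625 / 0.0988574583 ≈ 2150.82.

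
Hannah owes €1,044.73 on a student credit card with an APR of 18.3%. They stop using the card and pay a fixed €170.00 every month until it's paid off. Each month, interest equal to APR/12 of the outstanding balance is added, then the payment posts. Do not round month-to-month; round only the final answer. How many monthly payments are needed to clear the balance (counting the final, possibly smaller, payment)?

7 months

Monthly rate r = 18.3%/12 = 1.525% = 0.01525.
Recurrence: B ← B·(1+r) − €170.00.
Month 1: interest €15.93; balance after payment €890.66.
Month 2: interest €13.58; balance after payment €734.24.
Closed form: n = −ln(1 − rB₀/P)/ln(1+r) = −ln(0.90628)/ln(1.01525) ≈ 6.502, so the balance reaches zero during payment 7.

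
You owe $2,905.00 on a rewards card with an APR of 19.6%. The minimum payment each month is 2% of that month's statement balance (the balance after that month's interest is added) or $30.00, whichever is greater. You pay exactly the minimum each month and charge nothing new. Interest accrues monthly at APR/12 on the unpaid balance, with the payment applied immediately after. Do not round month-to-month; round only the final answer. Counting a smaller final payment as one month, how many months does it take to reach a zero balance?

Monthly rate r = 19.6%/12 = 1.63333% = 0.0163333.
While 2% of the post-interest balance exceeds $30.00, each month B ← (B·(1+r))·(1 − 0.02), i.e. B shrinks by the factor (1+r)·0.98 = 0.99601.
This holds for months 1–170. Entering month 171 the balance is $1,471.39; 2% of the post-interest balance is now below $30.00, so the flat $30.00 minimum applies from here.
From month 171 a fixed $30.00 at rate r clears $1,471.39 in 100 more payments. Total: 170 + 100 = 270 months.

270 months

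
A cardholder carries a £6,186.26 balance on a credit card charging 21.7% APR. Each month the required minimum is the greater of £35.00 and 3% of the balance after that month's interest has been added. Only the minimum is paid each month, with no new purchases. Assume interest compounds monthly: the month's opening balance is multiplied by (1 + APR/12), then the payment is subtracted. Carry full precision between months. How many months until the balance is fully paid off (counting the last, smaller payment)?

185 months

Monthly rate r = 21.7%/12 = 1.80833% = 0.0180833.
While 3% of the post-interest balance exceeds £35.00, each month B ← (B·(1+r))·(1 − 0.03), i.e. B shrinks by the factor (1+r)·0.97 = 0.98754.
This holds for months 1–135. Entering month 136 the balance is £1,138.57; 3% of the post-interest balance is now below £35.00, so the flat £35.00 minimum applies from here.
From month 136 a fixed £35.00 at rate r clears £1,138.57 in 50 more payments. Total: 135 + 50 = 185 months.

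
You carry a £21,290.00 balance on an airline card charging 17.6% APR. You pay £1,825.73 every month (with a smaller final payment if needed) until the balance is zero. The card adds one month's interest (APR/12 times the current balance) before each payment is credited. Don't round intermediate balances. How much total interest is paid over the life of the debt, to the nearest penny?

Monthly rate r = 17.6%/12 = 1.46667% = 0.0146667.
Payoff takes n = ⌈−ln(1 − rB₀/P)/ln(1+r)⌉ = ⌈12.882⌉ = 13 payments; the last is £1,612.50.
Total paid = 12·£1,825.73 + £1,612.50 = £23,521.26.
Total interest = total paid − principal = £23,521.26 − £21,290.00 = £2,231.26.

£2,231.26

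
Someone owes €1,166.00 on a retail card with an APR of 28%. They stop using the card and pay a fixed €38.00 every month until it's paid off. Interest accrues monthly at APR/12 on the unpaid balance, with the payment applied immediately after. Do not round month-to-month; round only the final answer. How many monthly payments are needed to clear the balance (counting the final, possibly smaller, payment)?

55 months

Monthly rate r = 28%/12 = 2.33333% = 0.0233333.
Recurrence: B ← B·(1+r) − €38.00.
Month 1: interest €27.21; balance after payment €1,155.21.
Month 2: interest €26.95; balance after payment €1,144.16.
Closed form: n = −ln(1 − rB₀/P)/ln(1+r) = −ln(0.28404)/ln(1.02333) ≈ 54.569, so the balance reaches zero during payment 55.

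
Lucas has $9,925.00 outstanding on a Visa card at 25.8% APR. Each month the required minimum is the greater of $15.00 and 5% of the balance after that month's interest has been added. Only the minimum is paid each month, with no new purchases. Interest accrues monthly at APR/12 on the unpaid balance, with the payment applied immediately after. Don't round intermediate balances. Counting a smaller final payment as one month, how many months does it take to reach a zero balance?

Monthly rate r = 25.8%/12 = 2.15% = 0.0215.
While 5% of the post-interest balance exceeds $15.00, each month B ← (B·(1+r))·(1 − 0.05), i.e. B shrinks by the factor (1+r)·0.95 = 0.97042.
This holds for months 1–118. Entering month 119 the balance is $287.24; 5% of the post-interest balance is now below $15.00, so the flat $15.00 minimum applies from here.
From month 119 a fixed $15.00 at rate r clears $287.24 in 25 more payments. Total: 118 + 25 = 143 months.

143 months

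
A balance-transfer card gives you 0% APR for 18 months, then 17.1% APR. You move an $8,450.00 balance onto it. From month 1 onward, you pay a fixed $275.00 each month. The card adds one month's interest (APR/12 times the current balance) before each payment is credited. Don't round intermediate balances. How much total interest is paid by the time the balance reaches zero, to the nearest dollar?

$390

Promo months 1–18 at r₀ = 0%/12 = 0; months 19+ at r₁ = 17.1%/12 = 0.01425.
After month 18 (no interest yet): B = $8,450.00 − 18·$275.00 = $3,500.00.
Then at r₁ with $275.00/mo: n₂ = −ln(1 − r₁·B/P)/ln(1+r₁) ≈ 14.14 → 15 more payments.
Total paid = 32·$275.00 + $39.56 = $8,839.56; interest = $8,839.56 − $8,450.00 = $389.56.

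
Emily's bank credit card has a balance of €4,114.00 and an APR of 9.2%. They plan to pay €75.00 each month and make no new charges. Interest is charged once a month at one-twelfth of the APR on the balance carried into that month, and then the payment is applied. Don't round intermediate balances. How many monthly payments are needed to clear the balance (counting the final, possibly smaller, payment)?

Monthly rate r = 9.2%/12 = 0.766667% = 0.00766667.
Recurrence: B ← B·(1+r) − €75.00.
Month 1: interest €31.54; balance after payment €4,070.54.
Month 2: interest €31.21; balance after payment €4,026.75.
Closed form: n = −ln(1 − rB₀/P)/ln(1+r) = −ln(0.57946)/ln(1.00767) ≈ 71.446, so the balance reaches zero during payment 72.

72 payments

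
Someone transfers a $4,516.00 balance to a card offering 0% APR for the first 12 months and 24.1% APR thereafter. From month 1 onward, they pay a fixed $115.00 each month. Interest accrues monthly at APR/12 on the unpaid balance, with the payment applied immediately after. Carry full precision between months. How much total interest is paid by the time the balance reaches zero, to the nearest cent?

Promo months 1–12 at r₀ = 0%/12 = 0; months 13+ at r₁ = 24.1%/12 = 0.0200833.
After month 12 (no interest yet): B = $4,516.00 − 12·$115.00 = $3,136.00.
Then at r₁ with $115.00/mo: n₂ = −ln(1 − r₁·B/P)/ln(1+r₁) ≈ 39.90 → 40 more payments.
Total paid = 51·$115.00 + $103.29 = $5,968.29; interest = $5,968.29 − $4,516.00 = $1,452.29.

$1,452.29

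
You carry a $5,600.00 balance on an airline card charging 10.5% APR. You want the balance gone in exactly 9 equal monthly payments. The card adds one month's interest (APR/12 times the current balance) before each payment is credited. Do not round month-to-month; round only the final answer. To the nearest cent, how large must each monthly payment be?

$649.76

Monthly rate r = 10.5%/12 = 0.875% = 0.00875.
Level-payment amortization: P = B₀·r / (1 − (1+r)^(−n)) = 5600.00·0.00875 / (1 − 1.00875^(−9)).
Denominator 1 − (1+r)^(−9) = 0.0754123877.
P = 49 / 0.0754123877 ≈ 649.76.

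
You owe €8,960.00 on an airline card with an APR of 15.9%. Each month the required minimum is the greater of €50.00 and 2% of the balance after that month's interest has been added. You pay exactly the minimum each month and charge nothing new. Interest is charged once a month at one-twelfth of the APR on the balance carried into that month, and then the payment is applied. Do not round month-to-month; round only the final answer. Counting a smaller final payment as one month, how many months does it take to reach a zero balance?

264 months

Monthly rate r = 15.9%/12 = 1.325% = 0.01325.
While 2% of the post-interest balance exceeds €50.00, each month B ← (B·(1+r))·(1 − 0.02), i.e. B shrinks by the factor (1+r)·0.98 = 0.99299.
This holds for months 1–184. Entering month 185 the balance is €2,453.37; 2% of the post-interest balance is now below €50.00, so the flat €50.00 minimum applies from here.
From month 185 a fixed €50.00 at rate r clears €2,453.37 in 80 more payments. Total: 184 + 80 = 264 months.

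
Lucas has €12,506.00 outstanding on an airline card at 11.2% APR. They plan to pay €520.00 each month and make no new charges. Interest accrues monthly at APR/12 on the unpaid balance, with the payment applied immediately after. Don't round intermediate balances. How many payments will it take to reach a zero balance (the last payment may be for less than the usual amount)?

Monthly rate r = 11.2%/12 = 0.933333% = 0.00933333.
Recurrence: B ← B·(1+r) − €520.00.
Month 1: interest €116.72; balance after payment €12,102.72.
Month 2: interest €112.96; balance after payment €11,695.68.
Closed form: n = −ln(1 − rB₀/P)/ln(1+r) = −ln(0.77553)/ln(1.00933) ≈ 27.363, so the balance reaches zero during payment 28.

28 months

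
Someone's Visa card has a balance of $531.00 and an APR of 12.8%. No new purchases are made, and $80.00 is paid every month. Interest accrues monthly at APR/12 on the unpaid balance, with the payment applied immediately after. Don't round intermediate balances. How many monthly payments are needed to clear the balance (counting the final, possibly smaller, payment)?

Monthly rate r = 12.8%/12 = 1.06667% = 0.0106667.
Recurrence: B ← B·(1+r) − $80.00.
Month 1: interest $5.66; balance after payment $456.66.
Month 2: interest $4.87; balance after payment $381.54.
Closed form: n = −ln(1 − rB₀/P)/ln(1+r) = −ln(0.9292)/ln(1.01067) ≈ 6.921, so the balance reaches zero during payment 7.

7 payments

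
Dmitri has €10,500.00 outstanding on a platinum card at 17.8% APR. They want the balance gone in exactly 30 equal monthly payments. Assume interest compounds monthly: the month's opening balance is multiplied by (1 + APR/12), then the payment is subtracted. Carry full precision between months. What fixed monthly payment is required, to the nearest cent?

€436.18

Monthly rate r = 17.8%/12 = 1.48333% = 0.0148333.
Level-payment amortization: P = B₀·r / (1 − (1+r)^(−n)) = 10500.00·0.0148333 / (1 − 1.01483^(−30)).
Denominator 1 − (1+r)^(−30) = 0.357077996.
P = 155.75 / 0.357077996 ≈ 436.18.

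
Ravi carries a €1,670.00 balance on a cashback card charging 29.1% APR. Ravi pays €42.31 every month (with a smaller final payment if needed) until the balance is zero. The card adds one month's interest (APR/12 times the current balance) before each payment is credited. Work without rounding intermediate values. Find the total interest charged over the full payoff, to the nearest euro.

Monthly rate r = 29.1%/12 = 2.425% = 0.02425.
Payoff takes n = ⌈−ln(1 − rB₀/P)/ln(1+r)⌉ = ⌈131.479⌉ = 132 payments; the last is €20.39.
Total paid = 131·€42.31 + €20.39 = €5,563.00.
Total interest = total paid − principal = €5,563.00 − €1,670.00 = €3,893.00.

€3,893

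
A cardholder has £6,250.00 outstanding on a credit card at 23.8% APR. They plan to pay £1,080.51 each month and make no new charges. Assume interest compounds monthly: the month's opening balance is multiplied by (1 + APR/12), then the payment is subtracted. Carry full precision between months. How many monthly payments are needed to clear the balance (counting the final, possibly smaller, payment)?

Monthly rate r = 23.8%/12 = 1.98333% = 0.0198333.
Recurrence: B ← B·(1+r) − £1,080.51.
Month 1: interest £123.96; balance after payment £5,293.45.
Month 2: interest £104.99; balance after payment £4,317.93.
Closed form: n = −ln(1 − rB₀/P)/ln(1+r) = −ln(0.88528)/ln(1.01983) ≈ 6.205, so the balance reaches zero during payment 7.

7 months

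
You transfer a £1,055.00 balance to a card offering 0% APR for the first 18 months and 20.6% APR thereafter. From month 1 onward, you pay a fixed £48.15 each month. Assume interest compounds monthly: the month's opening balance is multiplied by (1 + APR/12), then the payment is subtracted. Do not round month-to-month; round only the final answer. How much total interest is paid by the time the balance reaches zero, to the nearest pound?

£8

Promo months 1–18 at r₀ = 0%/12 = 0; months 19+ at r₁ = 20.6%/12 = 0.0171667.
After month 18 (no interest yet): B = £1,055.00 − 18·£48.15 = £188.30.
Then at r₁ with £48.15/mo: n₂ = −ln(1 − r₁·B/P)/ln(1+r₁) ≈ 4.08 → 5 more payments.
Total paid = 22·£48.15 + £4.02 = £1,063.32; interest = £1,063.32 − £1,055.00 = £8.32.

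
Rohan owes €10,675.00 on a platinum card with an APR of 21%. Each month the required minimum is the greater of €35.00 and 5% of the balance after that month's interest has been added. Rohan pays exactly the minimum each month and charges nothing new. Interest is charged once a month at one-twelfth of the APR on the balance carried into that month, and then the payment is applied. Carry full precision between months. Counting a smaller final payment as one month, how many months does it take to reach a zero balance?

Monthly rate r = 21%/12 = 1.75% = 0.0175.
While 5% of the post-interest balance exceeds €35.00, each month B ← (B·(1+r))·(1 − 0.05), i.e. B shrinks by the factor (1+r)·0.95 = 0.96663.
This holds for months 1–81. Entering month 82 the balance is €682.76; 5% of the post-interest balance is now below €35.00, so the flat €35.00 minimum applies from here.
From month 82 a fixed €35.00 at rate r clears €682.76 in 25 more payments. Total: 81 + 25 = 106 months.

106 months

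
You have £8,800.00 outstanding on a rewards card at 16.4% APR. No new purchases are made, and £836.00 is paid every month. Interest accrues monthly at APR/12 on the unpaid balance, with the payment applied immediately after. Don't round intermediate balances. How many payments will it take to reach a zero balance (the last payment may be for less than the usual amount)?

Monthly rate r = 16.4%/12 = 1.36667% = 0.0136667.
Recurrence: B ← B·(1+r) − £836.00.
Month 1: interest £120.27; balance after payment £8,084.27.
Month 2: interest £110.48; balance after payment £7,358.75.
Closed form: n = −ln(1 − rB₀/P)/ln(1+r) = −ln(0.85614)/ln(1.01367) ≈ 11.442, so the balance reaches zero during payment 12.

12 months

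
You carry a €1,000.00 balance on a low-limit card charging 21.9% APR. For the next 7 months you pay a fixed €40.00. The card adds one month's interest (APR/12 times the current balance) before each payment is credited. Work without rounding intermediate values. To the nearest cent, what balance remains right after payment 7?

€839.16

Monthly rate r = 21.9%/12 = 1.825% = 0.01825.
Each month: B ← B·(1+r) − €40.00.
Month 1: interest €18.25; balance after payment €978.25.
Month 2: interest €17.85; balance after payment €956.10.
Month 3: interest €17.45; balance after payment €933.55.
Month 4: interest €17.04; balance after payment €910.59.
Month 5: interest €16.62; balance after payment €887.21.
Month 6: interest €16.19; balance after payment €863.40.
Month 7: interest €15.76; balance after payment €839.16.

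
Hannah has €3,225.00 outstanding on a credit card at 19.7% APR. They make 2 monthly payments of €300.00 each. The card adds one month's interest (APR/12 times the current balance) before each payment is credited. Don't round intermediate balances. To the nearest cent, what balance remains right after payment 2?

Monthly rate r = 19.7%/12 = 1.64167% = 0.0164167.
Each month: B ← B·(1+r) − €300.00.
Month 1: interest €52.94; balance after payment €2,977.94.
Month 2: interest €48.89; balance after payment €2,726.83.

€2,726.83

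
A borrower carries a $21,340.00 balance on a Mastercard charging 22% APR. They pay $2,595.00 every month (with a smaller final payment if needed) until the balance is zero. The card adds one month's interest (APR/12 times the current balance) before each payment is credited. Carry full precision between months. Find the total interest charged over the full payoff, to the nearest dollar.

$2,003

Monthly rate r = 22%/12 = 1.83333% = 0.0183333.
Payoff takes n = ⌈−ln(1 − rB₀/P)/ln(1+r)⌉ = ⌈8.995⌉ = 9 payments; the last is $2,582.65.
Total paid = 8·$2,595.00 + $2,582.65 = $23,342.65.
Total interest = total paid − principal = $23,342.65 − $21,340.00 = $2,002.65.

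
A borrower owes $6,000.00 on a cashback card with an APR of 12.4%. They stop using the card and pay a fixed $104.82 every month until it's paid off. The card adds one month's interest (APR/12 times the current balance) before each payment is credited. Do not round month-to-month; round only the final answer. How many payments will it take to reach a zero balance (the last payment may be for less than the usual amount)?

Monthly rate r = 12.4%/12 = 1.03333% = 0.0103333.
Recurrence: B ← B·(1+r) − $104.82.
Month 1: interest $62.00; balance after payment $5,957.18.
Month 2: interest $61.56; balance after payment $5,913.92.
Closed form: n = −ln(1 − rB₀/P)/ln(1+r) = −ln(0.40851)/ln(1.01033) ≈ 87.083, so the balance reaches zero during payment 88.

88 months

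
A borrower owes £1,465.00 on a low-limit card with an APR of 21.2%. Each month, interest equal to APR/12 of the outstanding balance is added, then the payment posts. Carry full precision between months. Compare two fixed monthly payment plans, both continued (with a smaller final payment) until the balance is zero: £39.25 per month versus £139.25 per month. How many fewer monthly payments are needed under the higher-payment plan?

Monthly rate r = 21.2%/12 = 1.76667% = 0.0176667.
At £39.25/mo: n = ⌈−ln(1 − rB₀/P)/ln(1+r)⌉ = 62 payments (last £19.82); total interest = total paid − £1,465.00 = £949.07.
At £139.25/mo: 12 payments (last £103.54); total interest £170.29.
Payments saved = 62 − 12 = 50.

50 fewer payments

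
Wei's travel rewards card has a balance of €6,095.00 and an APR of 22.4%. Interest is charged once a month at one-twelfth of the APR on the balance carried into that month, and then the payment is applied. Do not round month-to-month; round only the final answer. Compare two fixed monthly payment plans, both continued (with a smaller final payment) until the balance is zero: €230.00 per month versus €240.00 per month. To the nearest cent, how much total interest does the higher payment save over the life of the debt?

€149.49

Monthly rate r = 22.4%/12 = 1.86667% = 0.0186667.
At €230.00/mo: n = ⌈−ln(1 − rB₀/P)/ln(1+r)⌉ = 37 payments (last €208.26); total interest = total paid − €6,095.00 = €2,393.26.
At €240.00/mo: 35 payments (last €178.77); total interest €2,243.77.
Interest saved = €2,393.26 − €2,243.77 = €149.49.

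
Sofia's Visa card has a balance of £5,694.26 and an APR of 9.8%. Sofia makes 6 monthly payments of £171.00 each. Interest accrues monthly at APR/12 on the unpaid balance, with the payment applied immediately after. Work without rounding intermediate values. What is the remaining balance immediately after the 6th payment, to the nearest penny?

£4,931.86

Monthly rate r = 9.8%/12 = 0.816667% = 0.00816667.
Each month: B ← B·(1+r) − £171.00.
Month 1: interest £46.50; balance after payment £5,569.76.
Month 2: interest £45.49; balance after payment £5,444.25.
Month 3: interest £44.46; balance after payment £5,317.71.
Month 4: interest £43.43; balance after payment £5,190.14.
Month 5: interest £42.39; balance after payment £5,061.52.
Month 6: interest £41.34; balance after payment £4,931.86.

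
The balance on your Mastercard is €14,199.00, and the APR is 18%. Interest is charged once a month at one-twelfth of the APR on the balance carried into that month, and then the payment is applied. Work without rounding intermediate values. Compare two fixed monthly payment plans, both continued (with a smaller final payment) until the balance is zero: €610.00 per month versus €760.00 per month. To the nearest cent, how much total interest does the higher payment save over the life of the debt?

€810.54

Monthly rate r = 18%/12 = 1.5% = 0.015.
At €610.00/mo: n = ⌈−ln(1 − rB₀/P)/ln(1+r)⌉ = 29 payments (last €516.98); total interest = total paid − €14,199.00 = €3,397.98.
At €760.00/mo: 23 payments (last €66.44); total interest €2,587.44.
Interest saved = €3,397.98 − €2,587.44 = €810.54.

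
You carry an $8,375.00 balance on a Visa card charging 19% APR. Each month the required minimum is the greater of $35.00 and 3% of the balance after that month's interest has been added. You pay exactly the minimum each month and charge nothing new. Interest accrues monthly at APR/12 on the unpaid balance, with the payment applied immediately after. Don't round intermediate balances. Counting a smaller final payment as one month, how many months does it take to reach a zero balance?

Monthly rate r = 19%/12 = 1.58333% = 0.0158333.
While 3% of the post-interest balance exceeds $35.00, each month B ← (B·(1+r))·(1 − 0.03), i.e. B shrinks by the factor (1+r)·0.97 = 0.98536.
This holds for months 1–135. Entering month 136 the balance is $1,143.41; 3% of the post-interest balance is now below $35.00, so the flat $35.00 minimum applies from here.
From month 136 a fixed $35.00 at rate r clears $1,143.41 in 47 more payments. Total: 135 + 47 = 182 months.

182 months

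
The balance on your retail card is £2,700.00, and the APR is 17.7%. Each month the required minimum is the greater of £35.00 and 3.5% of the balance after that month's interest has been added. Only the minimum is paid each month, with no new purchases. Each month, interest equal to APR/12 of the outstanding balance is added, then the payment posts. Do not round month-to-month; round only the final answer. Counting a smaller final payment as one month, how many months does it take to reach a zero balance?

Monthly rate r = 17.7%/12 = 1.475% = 0.01475.
While 3.5% of the post-interest balance exceeds £35.00, each month B ← (B·(1+r))·(1 − 0.035), i.e. B shrinks by the factor (1+r)·0.965 = 0.97923.
This holds for months 1–49. Entering month 50 the balance is £965.60; 3.5% of the post-interest balance is now below £35.00, so the flat £35.00 minimum applies from here.
From month 50 a fixed £35.00 at rate r clears £965.60 in 36 more payments. Total: 49 + 36 = 85 months.

85 months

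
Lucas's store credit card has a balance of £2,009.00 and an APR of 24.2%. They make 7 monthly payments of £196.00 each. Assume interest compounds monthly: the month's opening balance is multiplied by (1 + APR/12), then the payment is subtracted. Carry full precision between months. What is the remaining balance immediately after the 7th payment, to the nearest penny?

£852.50

Monthly rate r = 24.2%/12 = 2.01667% = 0.0201667.
Each month: B ← B·(1+r) − £196.00.
Month 1: interest £40.51; balance after payment £1,853.51.
Month 2: interest £37.38; balance after payment £1,694.89.
Month 3: interest £34.18; balance after payment £1,533.07.
Month 4: interest £30.92; balance after payment £1,367.99.
Month 5: interest £27.59; balance after payment £1,199.58.
Month 6: interest £24.19; balance after payment £1,027.77.
Month 7: interest £20.73; balance after payment £852.50.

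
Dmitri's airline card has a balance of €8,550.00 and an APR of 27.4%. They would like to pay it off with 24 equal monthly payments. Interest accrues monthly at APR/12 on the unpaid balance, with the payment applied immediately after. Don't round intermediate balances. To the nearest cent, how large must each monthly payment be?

Monthly rate r = 27.4%/12 = 2.28333% = 0.0228333.
Level-payment amortization: P = B₀·r / (1 − (1+r)^(−n)) = 8550.00·0.0228333 / (1 − 1.02283^(−24)).
Denominator 1 − (1+r)^(−24) = 0.418321448.
P = 195.225 / 0.418321448 ≈ 466.69.

€466.69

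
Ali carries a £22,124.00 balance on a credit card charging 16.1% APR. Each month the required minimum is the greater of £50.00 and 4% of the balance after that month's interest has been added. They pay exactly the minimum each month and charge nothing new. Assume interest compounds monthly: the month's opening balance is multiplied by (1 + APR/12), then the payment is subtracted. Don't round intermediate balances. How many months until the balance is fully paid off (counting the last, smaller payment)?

136 months

Monthly rate r = 16.1%/12 = 1.34167% = 0.0134167.
While 4% of the post-interest balance exceeds £50.00, each month B ← (B·(1+r))·(1 − 0.04), i.e. B shrinks by the factor (1+r)·0.96 = 0.97288.
This holds for months 1–105. Entering month 106 the balance is £1,233.35; 4% of the post-interest balance is now below £50.00, so the flat £50.00 minimum applies from here.
From month 106 a fixed £50.00 at rate r clears £1,233.35 in 31 more payments. Total: 105 + 31 = 136 months.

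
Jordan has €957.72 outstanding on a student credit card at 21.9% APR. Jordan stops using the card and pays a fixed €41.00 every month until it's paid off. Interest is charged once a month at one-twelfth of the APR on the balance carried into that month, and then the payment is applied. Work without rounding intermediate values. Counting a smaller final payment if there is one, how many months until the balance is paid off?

31 payments

Monthly rate r = 21.9%/12 = 1.825% = 0.01825.
Recurrence: B ← B·(1+r) − €41.00.
Month 1: interest €17.48; balance after payment €934.20.
Month 2: interest €17.05; balance after payment €910.25.
Closed form: n = −ln(1 − rB₀/P)/ln(1+r) = −ln(0.5737)/ln(1.01825) ≈ 30.724, so the balance reaches zero during payment 31.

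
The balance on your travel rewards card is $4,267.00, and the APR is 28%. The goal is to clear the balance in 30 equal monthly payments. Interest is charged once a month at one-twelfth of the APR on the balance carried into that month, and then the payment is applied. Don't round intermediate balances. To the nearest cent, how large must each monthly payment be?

Monthly rate r = 28%/12 = 2.33333% = 0.0233333.
Level-payment amortization: P = B₀·r / (1 − (1+r)^(−n)) = 4267.00·0.0233333 / (1 − 1.02333^(−30)).
Denominator 1 − (1+r)^(−30) = 0.49940515.
P = 99.5633 / 0.49940515 ≈ 199.36.

$199.36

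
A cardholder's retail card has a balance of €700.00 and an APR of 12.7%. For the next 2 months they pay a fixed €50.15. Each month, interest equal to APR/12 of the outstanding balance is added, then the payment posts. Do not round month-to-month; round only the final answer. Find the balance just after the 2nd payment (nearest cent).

Monthly rate r = 12.7%/12 = 1.05833% = 0.0105833.
Each month: B ← B·(1+r) − €50.15.
Month 1: interest €7.41; balance after payment €657.26.
Month 2: interest €6.96; balance after payment €614.06.

€614.06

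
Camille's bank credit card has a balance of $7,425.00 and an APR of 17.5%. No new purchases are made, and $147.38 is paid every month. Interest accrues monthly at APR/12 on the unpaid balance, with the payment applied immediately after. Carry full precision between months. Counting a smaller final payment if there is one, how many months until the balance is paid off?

Monthly rate r = 17.5%/12 = 1.45833% = 0.0145833.
Recurrence: B ← B·(1+r) − $147.38.
Month 1: interest $108.28; balance after payment $7,385.90.
Month 2: interest $107.71; balance after payment $7,346.23.
Closed form: n = −ln(1 − rB₀/P)/ln(1+r) = −ln(0.26529)/ln(1.01458) ≈ 91.651, so the balance reaches zero during payment 92.

92 payments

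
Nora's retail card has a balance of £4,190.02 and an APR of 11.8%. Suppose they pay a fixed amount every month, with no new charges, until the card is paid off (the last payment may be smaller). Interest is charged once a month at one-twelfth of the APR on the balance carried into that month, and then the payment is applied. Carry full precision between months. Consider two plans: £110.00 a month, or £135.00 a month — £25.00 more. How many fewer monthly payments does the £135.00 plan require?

Monthly rate r = 11.8%/12 = 0.983333% = 0.00983333.
At £110.00/mo: n = ⌈−ln(1 − rB₀/P)/ln(1+r)⌉ = 48 payments (last £105.63); total interest = total paid − £4,190.02 = £1,085.61.
At £135.00/mo: 38 payments (last £28.72); total interest £833.70.
Payments saved = 48 − 38 = 10.

10 fewer payments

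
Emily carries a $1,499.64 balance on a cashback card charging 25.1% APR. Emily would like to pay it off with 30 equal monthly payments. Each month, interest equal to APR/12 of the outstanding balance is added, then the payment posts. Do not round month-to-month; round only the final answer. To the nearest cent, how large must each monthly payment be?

$67.81

Monthly rate r = 25.1%/12 = 2.09167% = 0.0209167.
Level-payment amortization: P = B₀·r / (1 − (1+r)^(−n)) = 1499.64·0.0209167 / (1 − 1.02092^(−30)).
Denominator 1 − (1+r)^(−30) = 0.462608014.
P = 31.3675 / 0.462608014 ≈ 67.81.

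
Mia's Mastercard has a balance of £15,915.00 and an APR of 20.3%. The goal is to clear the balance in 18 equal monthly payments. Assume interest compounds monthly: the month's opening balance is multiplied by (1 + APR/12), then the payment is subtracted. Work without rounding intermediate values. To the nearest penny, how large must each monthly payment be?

£1,033.00

Monthly rate r = 20.3%/12 = 1.69167% = 0.0169167.
Level-payment amortization: P = B₀·r / (1 − (1+r)^(−n)) = 15915.00·0.0169167 / (1 − 1.01692^(−18)).
Denominator 1 − (1+r)^(−18) = 0.260627275.
P = 269.229 / 0.260627275 ≈ 1033.00.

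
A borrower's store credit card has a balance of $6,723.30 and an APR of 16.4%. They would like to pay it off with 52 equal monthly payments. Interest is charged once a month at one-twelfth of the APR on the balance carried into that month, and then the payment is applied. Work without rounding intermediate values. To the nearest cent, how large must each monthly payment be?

Monthly rate r = 16.4%/12 = 1.36667% = 0.0136667.
Level-payment amortization: P = B₀·r / (1 − (1+r)^(−n)) = 6723.30·0.0136667 / (1 − 1.01367^(−52)).
Denominator 1 − (1+r)^(−52) = 0.506313334.
P = 91.8851 / 0.506313334 ≈ 181.48.

$181.48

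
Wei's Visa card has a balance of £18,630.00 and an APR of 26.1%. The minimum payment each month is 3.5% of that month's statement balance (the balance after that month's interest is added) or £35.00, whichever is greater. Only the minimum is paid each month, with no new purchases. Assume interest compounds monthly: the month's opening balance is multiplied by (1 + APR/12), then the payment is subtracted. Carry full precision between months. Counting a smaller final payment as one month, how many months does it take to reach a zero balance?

253 months

Monthly rate r = 26.1%/12 = 2.175% = 0.02175.
While 3.5% of the post-interest balance exceeds £35.00, each month B ← (B·(1+r))·(1 − 0.035), i.e. B shrinks by the factor (1+r)·0.965 = 0.98599.
This holds for months 1–209. Entering month 210 the balance is £976.01; 3.5% of the post-interest balance is now below £35.00, so the flat £35.00 minimum applies from here.
From month 210 a fixed £35.00 at rate r clears £976.01 in 44 more payments. Total: 209 + 44 = 253 months.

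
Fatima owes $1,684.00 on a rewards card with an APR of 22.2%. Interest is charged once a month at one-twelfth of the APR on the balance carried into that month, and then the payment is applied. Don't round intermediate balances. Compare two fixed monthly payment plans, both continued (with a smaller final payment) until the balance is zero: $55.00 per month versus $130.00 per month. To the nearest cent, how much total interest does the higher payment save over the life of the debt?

$564.58

Monthly rate r = 22.2%/12 = 1.85% = 0.0185.
At $55.00/mo: n = ⌈−ln(1 − rB₀/P)/ln(1+r)⌉ = 46 payments (last $32.60); total interest = total paid − $1,684.00 = $823.60.
At $130.00/mo: 15 payments (last $123.02); total interest $259.02.
Interest saved = $823.60 − $259.02 = $564.58.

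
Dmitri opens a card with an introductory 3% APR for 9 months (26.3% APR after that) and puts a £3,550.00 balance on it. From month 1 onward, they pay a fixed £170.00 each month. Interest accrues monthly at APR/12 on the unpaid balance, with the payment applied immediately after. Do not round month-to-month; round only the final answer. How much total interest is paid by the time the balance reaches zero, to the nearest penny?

Promo months 1–9 at r₀ = 3%/12 = 0.0025; months 10+ at r₁ = 26.3%/12 = 0.0219167.
After month 9: iterate B ← B·(1+r₀) − £170.00 for 9 months → £2,085.29.
Then at r₁ with £170.00/mo: n₂ = −ln(1 − r₁·B/P)/ln(1+r₁) ≈ 14.44 → 15 more payments.
Total paid = 23·£170.00 + £75.75 = £3,985.75; interest = £3,985.75 − £3,550.00 = £435.75.

£435.75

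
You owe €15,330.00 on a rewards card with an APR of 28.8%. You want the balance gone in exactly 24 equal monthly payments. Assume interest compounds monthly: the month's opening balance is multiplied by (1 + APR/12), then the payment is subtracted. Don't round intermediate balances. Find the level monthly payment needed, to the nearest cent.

Monthly rate r = 28.8%/12 = 2.4% = 0.024.
Level-payment amortization: P = B₀·r / (1 − (1+r)^(−n)) = 15330.00·0.024 / (1 − 1.024^(−24)).
Denominator 1 − (1+r)^(−24) = 0.434020058.
P = 367.92 / 0.434020058 ≈ 847.70.

€847.70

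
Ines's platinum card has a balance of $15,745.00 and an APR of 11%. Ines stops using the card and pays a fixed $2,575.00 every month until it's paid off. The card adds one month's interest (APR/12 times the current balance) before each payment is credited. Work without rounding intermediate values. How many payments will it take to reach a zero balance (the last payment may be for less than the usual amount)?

7 payments

Monthly rate r = 11%/12 = 0.916667% = 0.00916667.
Recurrence: B ← B·(1+r) − $2,575.00.
Month 1: interest $144.33; balance after payment $13,314.33.
Month 2: interest $122.05; balance after payment $10,861.38.
Closed form: n = −ln(1 − rB₀/P)/ln(1+r) = −ln(0.94395)/ln(1.00917) ≈ 6.321, so the balance reaches zero during payment 7.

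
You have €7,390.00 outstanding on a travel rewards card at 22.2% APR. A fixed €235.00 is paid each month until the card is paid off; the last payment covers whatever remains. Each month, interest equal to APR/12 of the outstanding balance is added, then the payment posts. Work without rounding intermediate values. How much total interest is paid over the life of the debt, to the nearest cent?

Monthly rate r = 22.2%/12 = 1.85% = 0.0185.
Payoff takes n = ⌈−ln(1 − rB₀/P)/ln(1+r)⌉ = ⌈47.554⌉ = 48 payments; the last is €130.77.
Total paid = 47·€235.00 + €130.77 = €11,175.77.
Total interest = total paid − principal = €11,175.77 − €7,390.00 = €3,785.77.

€3,785.77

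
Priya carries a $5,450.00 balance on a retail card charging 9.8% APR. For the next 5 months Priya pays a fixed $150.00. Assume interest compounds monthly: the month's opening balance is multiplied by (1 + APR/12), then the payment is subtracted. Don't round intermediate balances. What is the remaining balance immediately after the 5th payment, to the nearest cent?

$4,913.86

Monthly rate r = 9.8%/12 = 0.816667% = 0.00816667.
Each month: B ← B·(1+r) − $150.00.
Month 1: interest $44.51; balance after payment $5,344.51.
Month 2: interest $43.65; balance after payment $5,238.16.
Month 3: interest $42.78; balance after payment $5,130.93.
Month 4: interest $41.90; balance after payment $5,022.84.
Month 5: interest $41.02; balance after payment $4,913.86.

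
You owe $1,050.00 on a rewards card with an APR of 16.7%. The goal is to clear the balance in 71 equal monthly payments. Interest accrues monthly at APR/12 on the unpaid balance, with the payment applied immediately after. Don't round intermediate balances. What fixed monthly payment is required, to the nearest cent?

$23.37

Monthly rate r = 16.7%/12 = 1.39167% = 0.0139167.
Level-payment amortization: P = B₀·r / (1 − (1+r)^(−n)) = 1050.00·0.0139167 / (1 − 1.01392^(−71)).
Denominator 1 − (1+r)^(−71) = 0.625165637.
P = 14.6125 / 0.625165637 ≈ 23.37.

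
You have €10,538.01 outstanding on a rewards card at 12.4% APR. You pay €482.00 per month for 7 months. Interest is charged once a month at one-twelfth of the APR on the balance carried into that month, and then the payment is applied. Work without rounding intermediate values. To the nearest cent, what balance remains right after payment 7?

Monthly rate r = 12.4%/12 = 1.03333% = 0.0103333.
Each month: B ← B·(1+r) − €482.00.
Month 1: interest €108.89; balance after payment €10,164.90.
Month 2: interest €105.04; balance after payment €9,787.94.
Month 3: interest €101.14; balance after payment €9,407.08.
Month 4: interest €97.21; balance after payment €9,022.29.
Month 5: interest €93.23; balance after payment €8,633.52.
Month 6: interest €89.21; balance after payment €8,240.73.
Month 7: interest €85.15; balance after payment €7,843.89.

€7,843.89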